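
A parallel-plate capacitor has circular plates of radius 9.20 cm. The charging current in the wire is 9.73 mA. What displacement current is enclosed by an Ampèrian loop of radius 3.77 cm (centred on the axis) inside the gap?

1.63×10^-3 A

No conduction current crosses the gap, so I_d there equals the 9.73×10^-3 A in the leads.
Since J_d is uniform, the enclosed fraction is (r/R)² = 0.1679, giving I_d,enc = 1.63×10^-3 A.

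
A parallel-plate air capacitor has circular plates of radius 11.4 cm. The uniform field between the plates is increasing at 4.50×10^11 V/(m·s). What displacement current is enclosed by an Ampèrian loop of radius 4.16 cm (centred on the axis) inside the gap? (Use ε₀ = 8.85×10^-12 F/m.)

0.0217 A

Through the whole plate area (πR² = 0.04083 m²), I_d = ε₀ πR² dE/dt = 0.1626 A.
The field is uniform, so I_d,enc = I_d (r/R)² = (0.1626)(4.16/11.4)² = 0.0217 A.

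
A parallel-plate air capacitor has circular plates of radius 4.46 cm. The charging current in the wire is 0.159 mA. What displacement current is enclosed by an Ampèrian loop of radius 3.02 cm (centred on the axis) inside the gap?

7.29×10^-5 A

No conduction current crosses the gap, so I_d there equals the 1.59×10^-4 A in the leads.
Through an area πr² the displacement current is I_d·(πr²/πR²) = I_d (r/R)² = 7.29×10^-5 A.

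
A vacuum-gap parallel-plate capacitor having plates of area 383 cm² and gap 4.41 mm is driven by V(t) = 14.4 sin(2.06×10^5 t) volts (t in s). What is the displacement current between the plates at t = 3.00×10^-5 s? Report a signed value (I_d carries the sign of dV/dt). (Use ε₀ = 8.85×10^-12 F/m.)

2.27×10^-4 A

dE/dt = (V₀ω/d)·cos(ωt) with ωt = 6.18 rad: (14.4)(2.06×10^5)(0.9947)/(4.41×10^-3) = 6.691×10^8 V/(m·s).
I_d = ε₀ A dE/dt = (8.85×10^-12)(0.0383)(6.691×10^8) = 2.27×10^-4 A.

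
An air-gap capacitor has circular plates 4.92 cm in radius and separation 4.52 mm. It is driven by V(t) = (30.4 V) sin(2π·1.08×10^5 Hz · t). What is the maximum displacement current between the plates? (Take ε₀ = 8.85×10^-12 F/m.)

(dE/dt)_max = V₀ω/d = 4.564×10^9 V/(m·s); ω = 2πf = 6.786×10^5 rad/s.
I_d,max = ε₀ A (dE/dt)_max = (8.85×10^-12)(7.605×10^-3)(4.564×10^9) = 3.07×10^-4 A.

3.07×10^-4 A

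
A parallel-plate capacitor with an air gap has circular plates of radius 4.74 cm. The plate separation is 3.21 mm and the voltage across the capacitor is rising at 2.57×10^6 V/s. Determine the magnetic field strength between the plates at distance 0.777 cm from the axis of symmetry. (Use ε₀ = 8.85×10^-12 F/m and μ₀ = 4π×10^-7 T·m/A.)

3.46×10^-11 T

I_d = C dV/dt with C = ε₀πR²/d = 1.946×10^-11 F, so I_d = (1.946×10^-11)(2.57×10^6) = 5.001×10^-5 A.
An Ampèrian loop of radius r encloses a fraction (r/R)² of I_d. Then B·2πr = μ₀ I_d (r/R)², giving B = μ₀ I_d r/(2πR²) = 3.46×10^-11 T.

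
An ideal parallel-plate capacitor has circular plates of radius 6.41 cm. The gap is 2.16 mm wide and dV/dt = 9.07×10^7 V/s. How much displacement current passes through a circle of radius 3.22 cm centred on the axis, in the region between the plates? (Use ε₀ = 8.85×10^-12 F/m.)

I_d = C dV/dt with C = ε₀πR²/d = 5.290×10^-11 F, so I_d = (5.290×10^-11)(9.07×10^7) = 4.798×10^-3 A.
The field is uniform, so I_d,enc = I_d (r/R)² = (4.798×10^-3)(3.22/6.41)² = 1.21×10^-3 A.

1.21×10^-3 A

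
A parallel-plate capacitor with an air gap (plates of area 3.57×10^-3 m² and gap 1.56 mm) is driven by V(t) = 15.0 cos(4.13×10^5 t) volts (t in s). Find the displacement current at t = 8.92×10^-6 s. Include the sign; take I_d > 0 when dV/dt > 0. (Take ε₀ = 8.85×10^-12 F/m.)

6.48×10^-5 A

dE/dt = (V₀ω/d)·−sin(ωt) with ωt = 3.68396 rad: (15.0)(4.13×10^5)(0.5162)/(1.56×10^-3) = 2.050×10^9 V/(m·s).
I_d = ε₀ A dE/dt = (8.85×10^-12)(3.57×10^-3)(2.050×10^9) = 6.48×10^-5 A.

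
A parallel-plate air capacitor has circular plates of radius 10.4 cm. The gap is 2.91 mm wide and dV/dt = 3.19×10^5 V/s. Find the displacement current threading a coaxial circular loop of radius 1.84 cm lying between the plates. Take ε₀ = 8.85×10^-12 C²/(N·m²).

1.03×10^-6 A

dE/dt = (dV/dt)/d = 1.096×10^8 V/(m·s); I_d = ε₀(πR²)(dE/dt) = (8.85×10^-12)(0.03398)(1.096×10^8) = 3.296×10^-5 A.
Through an area πr² the displacement current is I_d·(πr²/πR²) = I_d (r/R)² = 1.03×10^-6 A.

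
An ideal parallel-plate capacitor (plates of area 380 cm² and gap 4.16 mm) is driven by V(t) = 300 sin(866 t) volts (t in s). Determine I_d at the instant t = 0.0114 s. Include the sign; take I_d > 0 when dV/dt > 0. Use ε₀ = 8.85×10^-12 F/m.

-1.89×10^-5 A

dV/dt = (300)(866)·cos(9.8724) = -2.342×10^5 V/s.
I_d = C dV/dt with C = ε₀A/d = (8.85×10^-12)(0.0380)/(4.16×10^-3) = 8.084×10^-11 F, so I_d = (8.084×10^-11)(-2.342×10^5) = -1.89×10^-5 A.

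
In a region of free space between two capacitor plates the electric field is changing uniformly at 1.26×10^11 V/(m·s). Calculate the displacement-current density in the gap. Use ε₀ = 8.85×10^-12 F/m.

1.12 A/m²

J_d = ε₀ dE/dt = (8.85×10^-12)(1.26×10^11) = 1.12 A/m².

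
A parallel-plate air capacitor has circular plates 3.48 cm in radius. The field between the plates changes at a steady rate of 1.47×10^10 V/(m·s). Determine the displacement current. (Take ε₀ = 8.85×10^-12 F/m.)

With a uniform field, Φ_E = EA, so I_d = ε₀ A dE/dt = 4.95×10^-4 A.

4.95×10^-4 A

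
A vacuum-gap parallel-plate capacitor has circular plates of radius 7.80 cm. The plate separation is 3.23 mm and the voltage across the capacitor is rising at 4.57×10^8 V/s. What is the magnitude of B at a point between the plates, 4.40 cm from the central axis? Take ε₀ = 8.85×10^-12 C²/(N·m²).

3.46×10^-8 T

I_d = C dV/dt with C = ε₀πR²/d = 5.236×10^-11 F, so I_d = (5.236×10^-11)(4.57×10^8) = 0.02393 A.
∮B·dl = μ₀ I_d,enc with I_d,enc = I_d r²/R² = 7.615×10^-3 A; so B = μ₀ I_d,enc/(2πr) = 3.46×10^-8 T.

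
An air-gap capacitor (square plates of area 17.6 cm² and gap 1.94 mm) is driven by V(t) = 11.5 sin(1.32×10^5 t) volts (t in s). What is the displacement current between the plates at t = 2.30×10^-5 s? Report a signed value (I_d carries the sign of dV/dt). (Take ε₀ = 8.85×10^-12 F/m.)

-1.21×10^-5 A

dV/dt = (11.5)(1.32×10^5)·cos(3.036) = -1.510×10^6 V/s.
I_d = C dV/dt with C = ε₀A/d = (8.85×10^-12)(1.76×10^-3)/(1.94×10^-3) = 8.029×10^-12 F, so I_d = (8.029×10^-12)(-1.510×10^6) = -1.21×10^-5 A.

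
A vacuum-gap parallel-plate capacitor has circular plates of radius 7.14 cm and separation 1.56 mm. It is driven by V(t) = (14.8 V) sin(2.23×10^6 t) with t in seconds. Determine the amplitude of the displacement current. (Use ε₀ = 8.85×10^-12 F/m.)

3.00×10^-3 A

C = ε₀A/d = (8.85×10^-12)(0.01602)/(1.56×10^-3) = 9.088×10^-11 F; ω = 2.23×10^6 rad/s.
I_d = C dV/dt, so |I_d|_max = C V₀ ω = (9.088×10^-11)(14.8)(2.23×10^6) = 3.00×10^-3 A.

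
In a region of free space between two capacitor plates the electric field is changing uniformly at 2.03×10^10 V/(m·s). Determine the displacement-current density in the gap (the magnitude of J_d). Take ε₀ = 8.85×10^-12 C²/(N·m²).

The displacement-current density is ε₀ ∂E/∂t = (8.85×10^-12)(2.03×10^10) = 0.180 A/m².

0.180 A/m²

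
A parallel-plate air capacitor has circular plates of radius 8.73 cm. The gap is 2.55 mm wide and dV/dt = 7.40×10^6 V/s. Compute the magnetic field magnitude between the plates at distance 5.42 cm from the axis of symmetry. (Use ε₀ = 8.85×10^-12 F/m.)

8.75×10^-10 T

With E = V/d, dE/dt = 2.902×10^9 V/(m·s) and πR² = 0.02394 m², giving I_d = ε₀ πR² dE/dt = 6.148×10^-4 A.
∮B·dl = μ₀ I_d,enc with I_d,enc = I_d r²/R² = 2.370×10^-4 A; so B = μ₀ I_d,enc/(2πr) = 8.75×10^-10 T.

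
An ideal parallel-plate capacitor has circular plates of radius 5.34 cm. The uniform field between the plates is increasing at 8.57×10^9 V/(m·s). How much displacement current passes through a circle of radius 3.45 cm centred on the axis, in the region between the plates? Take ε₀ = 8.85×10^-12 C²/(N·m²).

2.84×10^-4 A

Total displacement current: I_d = ε₀(πR²)(dE/dt) = (8.85×10^-12)(8.958×10^-3)(8.57×10^9) = 6.794×10^-4 A.
Through an area πr² the displacement current is I_d·(πr²/πR²) = I_d (r/R)² = 2.84×10^-4 A.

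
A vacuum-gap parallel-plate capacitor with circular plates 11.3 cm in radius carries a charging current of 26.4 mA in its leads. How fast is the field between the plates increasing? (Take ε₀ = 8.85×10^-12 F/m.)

By continuity, I_d in the gap equals the 26.4 mA flowing in the wire.
Since I_d = ε₀ A dE/dt, dE/dt = I_d/(ε₀A) = (0.0264)/((8.85×10^-12)(0.04011)) = 7.44×10^10 V/(m·s).

7.44×10^10 V/(m·s)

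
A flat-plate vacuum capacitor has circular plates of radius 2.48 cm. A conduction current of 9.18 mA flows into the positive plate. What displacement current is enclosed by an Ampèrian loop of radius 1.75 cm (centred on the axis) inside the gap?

By continuity the displacement current in the gap matches the conduction current: I_d = 9.18×10^-3 A.
Since J_d is uniform, the enclosed fraction is (r/R)² = 0.4979, giving I_d,enc = 4.57×10^-3 A.

4.57×10^-3 A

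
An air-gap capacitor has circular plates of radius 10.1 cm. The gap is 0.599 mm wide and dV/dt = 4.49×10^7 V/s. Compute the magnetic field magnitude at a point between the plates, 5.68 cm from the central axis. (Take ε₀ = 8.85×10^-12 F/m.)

2.37×10^-8 T

With E = V/d, dE/dt = 7.496×10^10 V/(m·s) and πR² = 0.03205 m², giving I_d = ε₀ πR² dE/dt = 0.02126 A.
For r < R the Ampère–Maxwell law gives B(2πr) = μ₀ I_d (r²/R²), so B = μ₀ I_d r/(2πR²) = (4π×10^-7)(0.02126)(0.0568)/(2π·0.101²) = 2.37×10^-8 T.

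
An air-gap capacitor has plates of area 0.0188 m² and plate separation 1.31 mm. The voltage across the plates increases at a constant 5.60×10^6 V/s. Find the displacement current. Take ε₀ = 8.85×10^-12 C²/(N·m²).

C = ε₀A/d = (8.85×10^-12)(0.0188)/(1.31×10^-3) = 1.270×10^-10 F.
I_d = C dV/dt = (1.270×10^-10)(5.60×10^6) = 7.11×10^-4 A.

7.11×10^-4 A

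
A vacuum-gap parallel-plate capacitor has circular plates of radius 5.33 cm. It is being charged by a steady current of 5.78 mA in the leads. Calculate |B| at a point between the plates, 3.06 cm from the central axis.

By continuity the displacement current in the gap matches the conduction current: I_d = 5.78×10^-3 A.
∮B·dl = μ₀ I_d,enc with I_d,enc = I_d r²/R² = 1.905×10^-3 A; so B = μ₀ I_d,enc/(2πr) = 1.25×10^-8 T.

1.25×10^-8 T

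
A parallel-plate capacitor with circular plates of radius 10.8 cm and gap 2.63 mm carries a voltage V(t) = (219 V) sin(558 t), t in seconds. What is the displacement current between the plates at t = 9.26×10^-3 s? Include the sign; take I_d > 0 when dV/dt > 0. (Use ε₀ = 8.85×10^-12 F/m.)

dV/dt = (219)(558)·cos(5.16708) = 5.367×10^4 V/s.
I_d = C dV/dt with C = ε₀A/d = (8.85×10^-12)(0.03664)/(2.63×10^-3) = 1.233×10^-10 F, so I_d = (1.233×10^-10)(5.367×10^4) = 6.62×10^-6 A.

6.62×10^-6 A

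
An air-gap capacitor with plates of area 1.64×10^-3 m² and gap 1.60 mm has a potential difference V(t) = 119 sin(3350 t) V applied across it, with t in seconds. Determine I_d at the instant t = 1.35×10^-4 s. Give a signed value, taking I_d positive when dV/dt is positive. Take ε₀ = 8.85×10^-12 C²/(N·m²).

3.25×10^-6 A

dE/dt = (V₀ω/d)·cos(ωt) with ωt = 0.45225 rad: (119)(3350)(0.8995)/(1.60×10^-3) = 2.241×10^8 V/(m·s).
I_d = ε₀ A dE/dt = (8.85×10^-12)(1.64×10^-3)(2.241×10^8) = 3.25×10^-6 A.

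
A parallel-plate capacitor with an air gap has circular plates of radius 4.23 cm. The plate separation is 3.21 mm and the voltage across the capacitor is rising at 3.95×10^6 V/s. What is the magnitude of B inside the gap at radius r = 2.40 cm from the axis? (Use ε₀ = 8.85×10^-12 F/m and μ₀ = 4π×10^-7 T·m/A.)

1.64×10^-10 T

I_d = C dV/dt with C = ε₀πR²/d = 1.550×10^-11 F, so I_d = (1.550×10^-11)(3.95×10^6) = 6.123×10^-5 A.
For r < R the Ampère–Maxwell law gives B(2πr) = μ₀ I_d (r²/R²), so B = μ₀ I_d r/(2πR²) = (4π×10^-7)(6.123×10^-5)(0.0240)/(2π·0.0423²) = 1.64×10^-10 T.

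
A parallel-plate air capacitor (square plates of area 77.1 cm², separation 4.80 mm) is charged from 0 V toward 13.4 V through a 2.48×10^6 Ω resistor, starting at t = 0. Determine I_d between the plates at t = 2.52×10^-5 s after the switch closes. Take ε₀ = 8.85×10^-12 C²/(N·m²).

With C = ε₀A/d = (8.85×10^-12)(7.71×10^-3)/(4.80×10^-3) = 1.422×10^-11 F, the time constant is τ = RC = 3.527×10^-5 s, so t/τ = 0.7145 and e^(−t/τ) = 0.4894.
I_d = I_cond = (V₀/R) e^(−t/τ) = (5.403×10^-6)(0.4894) = 2.64×10^-6 A.

2.64×10^-6 A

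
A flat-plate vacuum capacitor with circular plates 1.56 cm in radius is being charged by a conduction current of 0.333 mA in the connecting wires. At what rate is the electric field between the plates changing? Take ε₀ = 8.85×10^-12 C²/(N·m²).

The displacement current between the plates equals the conduction current, I_d = 0.333 mA.
Inverting I_d = ε₀ A dE/dt gives dE/dt = 3.33×10^-4 / (8.85×10^-12 · 7.645×10^-4) = 4.92×10^10 V/(m·s).

4.92×10^10 V/(m·s)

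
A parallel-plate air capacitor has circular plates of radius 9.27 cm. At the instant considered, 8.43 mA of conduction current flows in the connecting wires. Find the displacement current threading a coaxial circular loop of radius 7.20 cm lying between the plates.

No conduction current crosses the gap, so I_d there equals the 8.43×10^-3 A in the leads.
Through an area πr² the displacement current is I_d·(πr²/πR²) = I_d (r/R)² = 5.09×10^-3 A.

5.09×10^-3 A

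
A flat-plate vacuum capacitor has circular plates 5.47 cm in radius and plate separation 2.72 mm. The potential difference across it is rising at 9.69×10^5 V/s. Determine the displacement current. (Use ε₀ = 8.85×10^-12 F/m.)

The field between the plates is E = V/d, so dE/dt = (9.69×10^5)/(2.72×10^-3 m) = 3.562×10^8 V/(m·s).
I_d = ε₀ A (dE/dt) = (8.85×10^-12)(9.400×10^-3)(3.562×10^8) = 2.96×10^-5 A.

2.96×10^-5 A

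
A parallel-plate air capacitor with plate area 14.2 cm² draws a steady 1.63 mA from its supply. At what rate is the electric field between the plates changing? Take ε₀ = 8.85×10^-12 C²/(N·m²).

1.30×10^11 V/(m·s)

Charge continuity gives I_d = I = 1.63×10^-3 A between the plates.
Then dE/dt = I_d/(ε₀A) = 1.30×10^11 V/(m·s).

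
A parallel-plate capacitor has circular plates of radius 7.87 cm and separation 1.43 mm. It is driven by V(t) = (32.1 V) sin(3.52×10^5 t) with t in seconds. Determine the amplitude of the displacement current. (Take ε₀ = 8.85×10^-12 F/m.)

1.36×10^-3 A

The displacement current equals the conduction current C dV/dt, which peaks at C V₀ ω.
With C = ε₀A/d = (8.85×10^-12)(0.01946)/(1.43×10^-3) = 1.204×10^-10 F and ω = 3.52×10^5 rad/s, I_d,max = (1.204×10^-10)(32.1)(3.52×10^5) = 1.36×10^-3 A.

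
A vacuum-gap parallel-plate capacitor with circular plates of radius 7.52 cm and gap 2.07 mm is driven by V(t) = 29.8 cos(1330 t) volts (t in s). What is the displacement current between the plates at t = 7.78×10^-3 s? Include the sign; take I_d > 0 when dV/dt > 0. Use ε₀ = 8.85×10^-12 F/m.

dV/dt = (29.8)(1330)·−sin(10.3474) = 3.160×10^4 V/s.
I_d = C dV/dt with C = ε₀A/d = (8.85×10^-12)(0.01777)/(2.07×10^-3) = 7.597×10^-11 F, so I_d = (7.597×10^-11)(3.160×10^4) = 2.40×10^-6 A.

2.40×10^-6 A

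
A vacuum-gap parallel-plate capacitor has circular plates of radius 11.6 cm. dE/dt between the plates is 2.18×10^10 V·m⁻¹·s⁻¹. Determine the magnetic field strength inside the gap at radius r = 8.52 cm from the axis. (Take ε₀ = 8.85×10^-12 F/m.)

Total displacement current: I_d = ε₀(πR²)(dE/dt) = (8.85×10^-12)(0.04227)(2.18×10^10) = 8.155×10^-3 A.
∮B·dl = μ₀ I_d,enc with I_d,enc = I_d r²/R² = 4.399×10^-3 A; so B = μ₀ I_d,enc/(2πr) = 1.03×10^-8 T.

1.03×10^-8 T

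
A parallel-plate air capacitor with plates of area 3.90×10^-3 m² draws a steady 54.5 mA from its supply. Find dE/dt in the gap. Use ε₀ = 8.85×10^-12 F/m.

1.58×10^12 V/(m·s)

Charge continuity gives I_d = I = 0.0545 A between the plates.
Then dE/dt = I_d/(ε₀A) = 1.58×10^12 V/(m·s).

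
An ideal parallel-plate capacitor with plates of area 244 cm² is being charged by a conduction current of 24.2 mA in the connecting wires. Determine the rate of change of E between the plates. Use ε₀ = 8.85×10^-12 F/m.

The displacement current between the plates equals the conduction current, I_d = 24.2 mA.
Then dE/dt = I_d/(ε₀A) = 1.12×10^11 V/(m·s).

1.12×10^11 V/(m·s)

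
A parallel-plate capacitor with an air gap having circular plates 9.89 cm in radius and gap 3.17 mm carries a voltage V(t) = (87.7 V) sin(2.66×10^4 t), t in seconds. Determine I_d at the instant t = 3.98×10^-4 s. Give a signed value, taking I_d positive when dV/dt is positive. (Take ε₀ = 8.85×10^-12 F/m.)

-7.95×10^-5 A

dE/dt = (V₀ω/d)·cos(ωt) with ωt = 10.5868 rad: (87.7)(2.66×10^4)(-0.3975)/(3.17×10^-3) = -2.925×10^8 V/(m·s).
I_d = ε₀ A dE/dt = (8.85×10^-12)(0.03073)(-2.925×10^8) = -7.95×10^-5 A.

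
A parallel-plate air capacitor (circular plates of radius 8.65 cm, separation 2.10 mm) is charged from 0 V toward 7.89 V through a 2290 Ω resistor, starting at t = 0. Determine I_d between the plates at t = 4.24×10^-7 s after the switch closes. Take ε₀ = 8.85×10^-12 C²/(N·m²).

5.32×10^-4 A

With C = ε₀A/d = (8.85×10^-12)(0.02351)/(2.10×10^-3) = 9.908×10^-11 F, the time constant is τ = RC = 2.269×10^-7 s, so t/τ = 1.869 and e^(−t/τ) = 0.1543.
I_d = I_cond = (V₀/R) e^(−t/τ) = (3.445×10^-3)(0.1543) = 5.32×10^-4 A.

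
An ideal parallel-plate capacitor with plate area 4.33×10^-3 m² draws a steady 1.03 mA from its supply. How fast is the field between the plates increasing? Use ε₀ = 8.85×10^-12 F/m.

Charge continuity gives I_d = I = 1.03×10^-3 A between the plates.
Then dE/dt = I_d/(ε₀A) = 2.69×10^10 V/(m·s).

2.69×10^10 V/(m·s)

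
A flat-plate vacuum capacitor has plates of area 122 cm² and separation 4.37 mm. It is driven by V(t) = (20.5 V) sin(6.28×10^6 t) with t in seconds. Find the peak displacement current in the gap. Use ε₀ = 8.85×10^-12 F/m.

3.18×10^-3 A

The displacement current equals the conduction current C dV/dt, which peaks at C V₀ ω.
With C = ε₀A/d = (8.85×10^-12)(0.0122)/(4.37×10^-3) = 2.471×10^-11 F and ω = 6.28×10^6 rad/s, I_d,max = (2.471×10^-11)(20.5)(6.28×10^6) = 3.18×10^-3 A.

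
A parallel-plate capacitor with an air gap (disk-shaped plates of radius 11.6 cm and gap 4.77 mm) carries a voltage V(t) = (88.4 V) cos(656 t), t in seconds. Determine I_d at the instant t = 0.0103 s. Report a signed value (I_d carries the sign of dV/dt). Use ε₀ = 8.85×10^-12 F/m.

-2.07×10^-6 A

C = ε₀A/d = (8.85×10^-12)(0.04227)/(4.77×10^-3) = 7.843×10^-11 F. dV/dt = V₀ω·−sin(ωt); at ωt = 6.7568 rad this factor is -0.4561.
I_d = C dV/dt = (7.843×10^-11)(88.4)(656)(-0.4561) = -2.07×10^-6 A.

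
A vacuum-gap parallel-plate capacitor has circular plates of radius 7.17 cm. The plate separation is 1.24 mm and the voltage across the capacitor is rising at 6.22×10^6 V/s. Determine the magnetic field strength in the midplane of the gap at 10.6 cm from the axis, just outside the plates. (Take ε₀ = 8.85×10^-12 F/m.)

1.35×10^-9 T

dE/dt = (dV/dt)/d = 5.016×10^9 V/(m·s); I_d = ε₀(πR²)(dE/dt) = (8.85×10^-12)(0.01615)(5.016×10^9) = 7.169×10^-4 A.
Outside the plates the loop encloses all of I_d, so B·2πr = μ₀ I_d and B = 1.35×10^-9 T.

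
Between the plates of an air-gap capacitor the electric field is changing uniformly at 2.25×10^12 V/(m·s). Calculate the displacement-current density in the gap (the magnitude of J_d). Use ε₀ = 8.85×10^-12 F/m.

19.9 A/m²

J_d = ε₀ dE/dt = (8.85×10^-12)(2.25×10^12) = 19.9 A/m².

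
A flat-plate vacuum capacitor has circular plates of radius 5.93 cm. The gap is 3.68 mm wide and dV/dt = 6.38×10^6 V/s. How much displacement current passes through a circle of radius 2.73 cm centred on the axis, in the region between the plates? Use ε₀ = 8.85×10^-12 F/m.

With E = V/d, dE/dt = 1.734×10^9 V/(m·s) and πR² = 0.01105 m², giving I_d = ε₀ πR² dE/dt = 1.696×10^-4 A.
The field is uniform, so I_d,enc = I_d (r/R)² = (1.696×10^-4)(2.73/5.93)² = 3.59×10^-5 A.

3.59×10^-5 A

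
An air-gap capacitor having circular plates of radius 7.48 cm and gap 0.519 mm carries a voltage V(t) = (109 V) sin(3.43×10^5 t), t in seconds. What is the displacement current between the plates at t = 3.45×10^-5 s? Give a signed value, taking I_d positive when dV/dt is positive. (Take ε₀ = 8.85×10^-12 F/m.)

8.33×10^-3 A

dE/dt = (V₀ω/d)·cos(ωt) with ωt = 11.8335 rad: (109)(3.43×10^5)(0.7433)/(5.19×10^-4) = 5.354×10^10 V/(m·s).
I_d = ε₀ A dE/dt = (8.85×10^-12)(0.01758)(5.354×10^10) = 8.33×10^-3 A.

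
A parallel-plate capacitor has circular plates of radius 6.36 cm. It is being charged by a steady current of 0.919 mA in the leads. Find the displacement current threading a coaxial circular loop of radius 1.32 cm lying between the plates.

3.96×10^-5 A

Between the plates the displacement current equals the wire current: I_d = 0.919 mA = 9.19×10^-4 A.
The field is uniform, so I_d,enc = I_d (r/R)² = (9.19×10^-4)(1.32/6.36)² = 3.96×10^-5 A.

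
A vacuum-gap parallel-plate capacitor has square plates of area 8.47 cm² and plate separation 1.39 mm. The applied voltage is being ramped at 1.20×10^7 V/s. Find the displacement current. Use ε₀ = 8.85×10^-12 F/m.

The field between the plates is E = V/d, so dE/dt = (1.20×10^7)/(1.39×10^-3 m) = 8.633×10^9 V/(m·s).
I_d = ε₀ A (dE/dt) = (8.85×10^-12)(8.47×10^-4)(8.633×10^9) = 6.47×10^-5 A.

6.47×10^-5 A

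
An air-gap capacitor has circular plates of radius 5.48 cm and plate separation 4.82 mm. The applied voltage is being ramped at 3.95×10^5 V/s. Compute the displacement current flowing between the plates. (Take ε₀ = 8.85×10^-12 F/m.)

6.84×10^-6 A

E = V/d so dE/dt = (dV/dt)/d = 8.195×10^7 V/(m·s), and I_d = ε₀ A dE/dt = (8.85×10^-12)(9.434×10^-3)(8.195×10^7) = 6.84×10^-6 A.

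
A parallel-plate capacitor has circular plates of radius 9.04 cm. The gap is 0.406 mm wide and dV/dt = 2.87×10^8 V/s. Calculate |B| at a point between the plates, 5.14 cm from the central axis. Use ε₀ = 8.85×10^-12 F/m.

With E = V/d, dE/dt = 7.069×10^11 V/(m·s) and πR² = 0.02567 m², giving I_d = ε₀ πR² dE/dt = 0.1606 A.
An Ampèrian loop of radius r encloses a fraction (r/R)² of I_d. Then B·2πr = μ₀ I_d (r/R)², giving B = μ₀ I_d r/(2πR²) = 2.02×10^-7 T.

2.02×10^-7 T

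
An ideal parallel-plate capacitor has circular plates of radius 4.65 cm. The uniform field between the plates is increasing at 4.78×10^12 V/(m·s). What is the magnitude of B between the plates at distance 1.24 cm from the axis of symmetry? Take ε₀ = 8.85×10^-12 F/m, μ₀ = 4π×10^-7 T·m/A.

3.30×10^-7 T

Total displacement current: I_d = ε₀(πR²)(dE/dt) = (8.85×10^-12)(6.793×10^-3)(4.78×10^12) = 0.2874 A.
∮B·dl = μ₀ I_d,enc with I_d,enc = I_d r²/R² = 0.02044 A; so B = μ₀ I_d,enc/(2πr) = 3.30×10^-7 T.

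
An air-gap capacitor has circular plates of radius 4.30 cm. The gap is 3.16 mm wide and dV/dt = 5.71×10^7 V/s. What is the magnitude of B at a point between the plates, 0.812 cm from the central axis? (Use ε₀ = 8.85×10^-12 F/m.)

8.16×10^-10 T

I_d = C dV/dt with C = ε₀πR²/d = 1.627×10^-11 F, so I_d = (1.627×10^-11)(5.71×10^7) = 9.290×10^-4 A.
An Ampèrian loop of radius r encloses a fraction (r/R)² of I_d. Then B·2πr = μ₀ I_d (r/R)², giving B = μ₀ I_d r/(2πR²) = 8.16×10^-10 T.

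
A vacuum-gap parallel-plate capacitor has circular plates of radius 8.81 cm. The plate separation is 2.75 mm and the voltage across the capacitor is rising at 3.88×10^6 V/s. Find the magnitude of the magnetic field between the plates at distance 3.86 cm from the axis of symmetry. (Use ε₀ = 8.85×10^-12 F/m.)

3.03×10^-10 T

With E = V/d, dE/dt = 1.411×10^9 V/(m·s) and πR² = 0.02438 m², giving I_d = ε₀ πR² dE/dt = 3.044×10^-4 A.
An Ampèrian loop of radius r encloses a fraction (r/R)² of I_d. Then B·2πr = μ₀ I_d (r/R)², giving B = μ₀ I_d r/(2πR²) = 3.03×10^-10 T.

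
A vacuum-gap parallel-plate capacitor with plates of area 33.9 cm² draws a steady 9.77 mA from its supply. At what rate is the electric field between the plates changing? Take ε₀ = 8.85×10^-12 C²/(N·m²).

By continuity, I_d in the gap equals the 9.77 mA flowing in the wire.
Since I_d = ε₀ A dE/dt, dE/dt = I_d/(ε₀A) = (9.77×10^-3)/((8.85×10^-12)(3.39×10^-3)) = 3.26×10^11 V/(m·s).

3.26×10^11 V/(m·s)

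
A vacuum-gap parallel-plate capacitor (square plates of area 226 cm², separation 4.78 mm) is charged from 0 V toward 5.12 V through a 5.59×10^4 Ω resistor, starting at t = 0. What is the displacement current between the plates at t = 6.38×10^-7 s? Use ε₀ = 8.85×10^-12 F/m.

C = ε₀A/d = (8.85×10^-12)(0.0226)/(4.78×10^-3) = 4.184×10^-11 F and τ = RC = 2.339×10^-6 s. I_d in the gap equals the RC charging current.
I_d(t) = (V₀/R) e^(−t/τ) = 9.159×10^-5 · e^(−0.2728) = 6.97×10^-5 A.

6.97×10^-5 A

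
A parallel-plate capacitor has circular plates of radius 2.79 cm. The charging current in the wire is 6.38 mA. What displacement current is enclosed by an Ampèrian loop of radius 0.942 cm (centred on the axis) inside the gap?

Between the plates the displacement current equals the wire current: I_d = 6.38 mA = 6.38×10^-3 A.
Through an area πr² the displacement current is I_d·(πr²/πR²) = I_d (r/R)² = 7.27×10^-4 A.

7.27×10^-4 A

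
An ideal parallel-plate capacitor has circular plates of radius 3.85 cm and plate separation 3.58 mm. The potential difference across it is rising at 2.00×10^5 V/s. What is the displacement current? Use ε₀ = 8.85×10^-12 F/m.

The field between the plates is E = V/d, so dE/dt = (2.00×10^5)/(3.58×10^-3 m) = 5.587×10^7 V/(m·s).
I_d = ε₀ A (dE/dt) = (8.85×10^-12)(4.657×10^-3)(5.587×10^7) = 2.30×10^-6 A.

2.30×10^-6 A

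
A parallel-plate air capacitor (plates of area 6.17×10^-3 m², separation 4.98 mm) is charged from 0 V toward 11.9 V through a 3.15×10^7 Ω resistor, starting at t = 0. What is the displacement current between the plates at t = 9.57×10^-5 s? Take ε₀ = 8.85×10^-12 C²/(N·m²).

C = ε₀A/d = (8.85×10^-12)(6.17×10^-3)/(4.98×10^-3) = 1.096×10^-11 F and τ = RC = 3.452×10^-4 s. I_d in the gap equals the RC charging current.
I_d(t) = (V₀/R) e^(−t/τ) = 3.778×10^-7 · e^(−0.2772) = 2.86×10^-7 A.

2.86×10^-7 A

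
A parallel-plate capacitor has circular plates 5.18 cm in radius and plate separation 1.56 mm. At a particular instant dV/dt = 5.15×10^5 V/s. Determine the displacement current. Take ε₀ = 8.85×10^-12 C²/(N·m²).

2.46×10^-5 A

C = ε₀A/d = (8.85×10^-12)(8.430×10^-3)/(1.56×10^-3) = 4.782×10^-11 F.
I_d = C dV/dt = (4.782×10^-11)(5.15×10^5) = 2.46×10^-5 A.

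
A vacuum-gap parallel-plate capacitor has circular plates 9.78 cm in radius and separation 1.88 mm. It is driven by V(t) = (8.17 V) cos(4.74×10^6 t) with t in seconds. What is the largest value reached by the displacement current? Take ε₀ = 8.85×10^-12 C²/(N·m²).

(dE/dt)_max = V₀ω/d = 2.060×10^10 V/(m·s); ω = 4.74×10^6 rad/s.
I_d,max = ε₀ A (dE/dt)_max = (8.85×10^-12)(0.03005)(2.060×10^10) = 5.48×10^-3 A.

5.48×10^-3 A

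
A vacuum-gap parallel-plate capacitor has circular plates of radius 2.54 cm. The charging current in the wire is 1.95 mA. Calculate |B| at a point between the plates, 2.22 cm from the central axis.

1.34×10^-8 T

No conduction current crosses the gap, so I_d there equals the 1.95×10^-3 A in the leads.
An Ampèrian loop of radius r encloses a fraction (r/R)² of I_d. Then B·2πr = μ₀ I_d (r/R)², giving B = μ₀ I_d r/(2πR²) = 1.34×10^-8 T.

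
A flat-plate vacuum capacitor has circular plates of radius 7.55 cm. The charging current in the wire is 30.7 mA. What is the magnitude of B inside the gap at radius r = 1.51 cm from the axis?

1.63×10^-8 T

No conduction current crosses the gap, so I_d there equals the 0.0307 A in the leads.
An Ampèrian loop of radius r encloses a fraction (r/R)² of I_d. Then B·2πr = μ₀ I_d (r/R)², giving B = μ₀ I_d r/(2πR²) = 1.63×10^-8 T.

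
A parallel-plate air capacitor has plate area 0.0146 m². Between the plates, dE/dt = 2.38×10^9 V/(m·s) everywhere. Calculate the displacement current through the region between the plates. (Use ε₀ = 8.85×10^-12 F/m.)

3.08×10^-4 A

The displacement current is ε₀ times dΦ_E/dt = ε₀ A dE/dt = (8.85×10^-12)(0.0146)(2.38×10^9) = 3.08×10^-4 A.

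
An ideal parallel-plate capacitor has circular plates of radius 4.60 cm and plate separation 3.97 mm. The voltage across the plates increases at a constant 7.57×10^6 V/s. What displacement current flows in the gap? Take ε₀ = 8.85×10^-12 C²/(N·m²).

1.12×10^-4 A

The field between the plates is E = V/d, so dE/dt = (7.57×10^6)/(3.97×10^-3 m) = 1.907×10^9 V/(m·s).
I_d = ε₀ A (dE/dt) = (8.85×10^-12)(6.648×10^-3)(1.907×10^9) = 1.12×10^-4 A.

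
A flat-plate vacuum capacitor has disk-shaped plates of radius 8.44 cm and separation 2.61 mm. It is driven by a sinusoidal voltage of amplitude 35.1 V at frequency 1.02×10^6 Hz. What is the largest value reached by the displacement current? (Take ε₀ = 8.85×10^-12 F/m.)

0.0171 A

(dE/dt)_max = V₀ω/d = 8.619×10^10 V/(m·s); ω = 2πf = 6.409×10^6 rad/s.
I_d,max = ε₀ A (dE/dt)_max = (8.85×10^-12)(0.02238)(8.619×10^10) = 0.0171 A.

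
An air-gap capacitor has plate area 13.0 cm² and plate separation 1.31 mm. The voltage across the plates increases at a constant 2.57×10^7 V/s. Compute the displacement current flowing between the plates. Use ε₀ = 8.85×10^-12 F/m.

2.26×10^-4 A

C = ε₀A/d = (8.85×10^-12)(1.30×10^-3)/(1.31×10^-3) = 8.782×10^-12 F.
I_d = C dV/dt = (8.782×10^-12)(2.57×10^7) = 2.26×10^-4 A.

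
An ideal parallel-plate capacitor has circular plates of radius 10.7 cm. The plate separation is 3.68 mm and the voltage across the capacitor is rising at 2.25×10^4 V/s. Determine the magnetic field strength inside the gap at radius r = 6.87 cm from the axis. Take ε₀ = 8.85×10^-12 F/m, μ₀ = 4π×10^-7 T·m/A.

2.34×10^-12 T

I_d = C dV/dt with C = ε₀πR²/d = 8.650×10^-11 F, so I_d = (8.650×10^-11)(2.25×10^4) = 1.946×10^-6 A.
∮B·dl = μ₀ I_d,enc with I_d,enc = I_d r²/R² = 8.022×10^-7 A; so B = μ₀ I_d,enc/(2πr) = 2.34×10^-12 T.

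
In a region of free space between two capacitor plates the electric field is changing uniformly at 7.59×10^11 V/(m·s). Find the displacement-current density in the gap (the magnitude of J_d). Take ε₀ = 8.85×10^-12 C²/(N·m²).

J_d = ε₀ dE/dt = (8.85×10^-12)(7.59×10^11) = 6.72 A/m².

6.72 A/m²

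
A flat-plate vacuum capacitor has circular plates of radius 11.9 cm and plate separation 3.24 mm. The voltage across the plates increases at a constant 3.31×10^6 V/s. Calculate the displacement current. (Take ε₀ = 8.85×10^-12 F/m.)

4.02×10^-4 A

The displacement current equals the charging current C dV/dt. With C = ε₀A/d = (8.85×10^-12)(0.04449)/(3.24×10^-3) = 1.215×10^-10 F, I_d = (1.215×10^-10)(3.31×10^6) = 4.02×10^-4 A.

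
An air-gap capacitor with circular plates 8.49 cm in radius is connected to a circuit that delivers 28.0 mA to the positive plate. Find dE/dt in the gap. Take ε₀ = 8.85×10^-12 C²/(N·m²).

1.40×10^11 V/(m·s)

The displacement current between the plates equals the conduction current, I_d = 28.0 mA.
Since I_d = ε₀ A dE/dt, dE/dt = I_d/(ε₀A) = (0.0280)/((8.85×10^-12)(0.02264)) = 1.40×10^11 V/(m·s).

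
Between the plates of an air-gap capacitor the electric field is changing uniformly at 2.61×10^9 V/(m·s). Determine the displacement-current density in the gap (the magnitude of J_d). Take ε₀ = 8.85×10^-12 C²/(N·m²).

J_d = ε₀ ∂E/∂t, so J_d = 0.0231 A/m².

0.0231 A/m²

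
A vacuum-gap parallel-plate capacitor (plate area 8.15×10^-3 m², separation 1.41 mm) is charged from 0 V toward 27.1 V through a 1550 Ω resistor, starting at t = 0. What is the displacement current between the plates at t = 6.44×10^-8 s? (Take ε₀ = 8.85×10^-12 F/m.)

With C = ε₀A/d = (8.85×10^-12)(8.15×10^-3)/(1.41×10^-3) = 5.115×10^-11 F, the time constant is τ = RC = 7.928×10^-8 s, so t/τ = 0.8123 and e^(−t/τ) = 0.4438.
I_d = I_cond = (V₀/R) e^(−t/τ) = (0.01748)(0.4438) = 7.76×10^-3 A.

7.76×10^-3 A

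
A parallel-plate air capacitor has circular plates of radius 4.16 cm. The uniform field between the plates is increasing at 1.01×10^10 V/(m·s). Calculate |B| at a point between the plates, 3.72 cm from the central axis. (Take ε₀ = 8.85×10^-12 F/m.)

Total displacement current: I_d = ε₀(πR²)(dE/dt) = (8.85×10^-12)(5.437×10^-3)(1.01×10^10) = 4.860×10^-4 A.
An Ampèrian loop of radius r encloses a fraction (r/R)² of I_d. Then B·2πr = μ₀ I_d (r/R)², giving B = μ₀ I_d r/(2πR²) = 2.09×10^-9 T.

2.09×10^-9 T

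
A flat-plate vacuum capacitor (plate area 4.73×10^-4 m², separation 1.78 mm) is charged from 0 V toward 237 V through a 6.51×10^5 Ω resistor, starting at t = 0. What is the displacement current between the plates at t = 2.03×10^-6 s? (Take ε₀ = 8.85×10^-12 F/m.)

C = ε₀A/d = (8.85×10^-12)(4.73×10^-4)/(1.78×10^-3) = 2.352×10^-12 F, so τ = RC = 1.531×10^-6 s.
The conduction current is I(t) = (V₀/R) e^(−t/τ), and the displacement current between the plates equals it.
t/τ = 1.326; I_d = (237/6.51×10^5) · e^(−1.326) = (3.641×10^-4)(0.2655) = 9.67×10^-5 A.

9.67×10^-5 A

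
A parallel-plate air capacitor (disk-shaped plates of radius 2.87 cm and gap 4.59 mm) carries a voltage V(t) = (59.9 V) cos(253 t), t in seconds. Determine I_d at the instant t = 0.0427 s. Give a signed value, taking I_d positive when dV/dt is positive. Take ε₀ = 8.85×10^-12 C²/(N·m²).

7.42×10^-8 A

dV/dt = (59.9)(253)·−sin(10.8031) = 1.487×10^4 V/s.
I_d = C dV/dt with C = ε₀A/d = (8.85×10^-12)(2.588×10^-3)/(4.59×10^-3) = 4.990×10^-12 F, so I_d = (4.990×10^-12)(1.487×10^4) = 7.42×10^-8 A.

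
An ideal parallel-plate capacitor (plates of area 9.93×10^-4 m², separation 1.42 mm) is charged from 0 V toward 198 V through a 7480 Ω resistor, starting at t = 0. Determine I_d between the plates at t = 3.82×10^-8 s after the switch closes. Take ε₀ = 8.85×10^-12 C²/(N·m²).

C = ε₀A/d = (8.85×10^-12)(9.93×10^-4)/(1.42×10^-3) = 6.189×10^-12 F and τ = RC = 4.629×10^-8 s. I_d in the gap equals the RC charging current.
I_d(t) = (V₀/R) e^(−t/τ) = 0.02647 · e^(−0.8252) = 0.0116 A.

0.0116 A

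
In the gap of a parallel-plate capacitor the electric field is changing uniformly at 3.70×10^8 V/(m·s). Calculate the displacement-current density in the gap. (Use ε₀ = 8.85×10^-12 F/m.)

J_d = ε₀ ∂E/∂t, so J_d = 3.27×10^-3 A/m².

3.27×10^-3 A/m²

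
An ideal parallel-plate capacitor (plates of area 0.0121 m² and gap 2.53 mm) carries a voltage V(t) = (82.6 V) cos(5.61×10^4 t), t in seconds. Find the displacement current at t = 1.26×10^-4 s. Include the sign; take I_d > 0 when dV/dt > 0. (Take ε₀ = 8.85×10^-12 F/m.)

-1.39×10^-4 A

dE/dt = (V₀ω/d)·−sin(ωt) with ωt = 7.0686 rad: (82.6)(5.61×10^4)(-0.7071)/(2.53×10^-3) = -1.295×10^9 V/(m·s).
I_d = ε₀ A dE/dt = (8.85×10^-12)(0.0121)(-1.295×10^9) = -1.39×10^-4 A.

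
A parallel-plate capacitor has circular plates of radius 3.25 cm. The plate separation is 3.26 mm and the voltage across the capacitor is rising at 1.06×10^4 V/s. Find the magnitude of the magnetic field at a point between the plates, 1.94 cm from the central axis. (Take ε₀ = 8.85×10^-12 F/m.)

3.51×10^-13 T

dE/dt = (dV/dt)/d = 3.252×10^6 V/(m·s); I_d = ε₀(πR²)(dE/dt) = (8.85×10^-12)(3.318×10^-3)(3.252×10^6) = 9.549×10^-8 A.
∮B·dl = μ₀ I_d,enc with I_d,enc = I_d r²/R² = 3.402×10^-8 A; so B = μ₀ I_d,enc/(2πr) = 3.51×10^-13 T.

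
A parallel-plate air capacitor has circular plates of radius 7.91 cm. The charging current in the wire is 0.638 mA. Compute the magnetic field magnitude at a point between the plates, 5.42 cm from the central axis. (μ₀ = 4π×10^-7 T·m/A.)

No conduction current crosses the gap, so I_d there equals the 6.38×10^-4 A in the leads.
An Ampèrian loop of radius r encloses a fraction (r/R)² of I_d. Then B·2πr = μ₀ I_d (r/R)², giving B = μ₀ I_d r/(2πR²) = 1.11×10^-9 T.

1.11×10^-9 T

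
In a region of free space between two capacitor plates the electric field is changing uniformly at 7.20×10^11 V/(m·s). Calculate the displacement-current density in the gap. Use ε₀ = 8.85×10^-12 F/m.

J_d = ε₀ ∂E/∂t, so J_d = 6.37 A/m².

6.37 A/m²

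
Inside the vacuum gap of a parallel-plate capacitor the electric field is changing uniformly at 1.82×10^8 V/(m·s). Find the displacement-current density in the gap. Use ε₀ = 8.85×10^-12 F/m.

1.61×10^-3 A/m²

J_d = ε₀ dE/dt = (8.85×10^-12)(1.82×10^8) = 1.61×10^-3 A/m².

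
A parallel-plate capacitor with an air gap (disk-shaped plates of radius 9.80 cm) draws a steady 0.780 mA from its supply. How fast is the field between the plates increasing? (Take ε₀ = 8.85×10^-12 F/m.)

The displacement current between the plates equals the conduction current, I_d = 0.780 mA.
Inverting I_d = ε₀ A dE/dt gives dE/dt = 7.80×10^-4 / (8.85×10^-12 · 0.03017) = 2.92×10^9 V/(m·s).

2.92×10^9 V/(m·s)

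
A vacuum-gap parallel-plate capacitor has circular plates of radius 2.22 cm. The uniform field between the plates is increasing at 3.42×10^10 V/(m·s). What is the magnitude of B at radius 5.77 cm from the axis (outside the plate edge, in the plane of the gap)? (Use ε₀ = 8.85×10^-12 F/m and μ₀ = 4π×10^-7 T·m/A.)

Total displacement current: I_d = ε₀(πR²)(dE/dt) = (8.85×10^-12)(1.548×10^-3)(3.42×10^10) = 4.685×10^-4 A.
With r > R the enclosed displacement current is the full I_d; B = μ₀ I_d / (2πr) = 1.62×10^-9 T.

1.62×10^-9 T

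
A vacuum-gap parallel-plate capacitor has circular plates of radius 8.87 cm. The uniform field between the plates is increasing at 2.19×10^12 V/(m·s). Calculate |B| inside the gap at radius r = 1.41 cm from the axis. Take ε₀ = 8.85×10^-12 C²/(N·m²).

1.72×10^-7 T

Total displacement current: I_d = ε₀(πR²)(dE/dt) = (8.85×10^-12)(0.02472)(2.19×10^12) = 0.4791 A.
∮B·dl = μ₀ I_d,enc with I_d,enc = I_d r²/R² = 0.01211 A; so B = μ₀ I_d,enc/(2πr) = 1.72×10^-7 T.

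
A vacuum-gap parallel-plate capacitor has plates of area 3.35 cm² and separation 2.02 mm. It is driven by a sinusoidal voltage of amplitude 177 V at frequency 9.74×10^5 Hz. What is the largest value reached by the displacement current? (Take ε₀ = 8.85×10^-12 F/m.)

1.59×10^-3 A

The displacement current equals the conduction current C dV/dt, which peaks at C V₀ ω.
With C = ε₀A/d = (8.85×10^-12)(3.35×10^-4)/(2.02×10^-3) = 1.468×10^-12 F and ω = 2πf = 6.120×10^6 rad/s, I_d,max = (1.468×10^-12)(177)(6.120×10^6) = 1.59×10^-3 A.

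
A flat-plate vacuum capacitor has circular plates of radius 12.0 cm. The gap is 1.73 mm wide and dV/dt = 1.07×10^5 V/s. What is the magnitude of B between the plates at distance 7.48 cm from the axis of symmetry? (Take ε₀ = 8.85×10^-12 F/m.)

dE/dt = (dV/dt)/d = 6.185×10^7 V/(m·s); I_d = ε₀(πR²)(dE/dt) = (8.85×10^-12)(0.04524)(6.185×10^7) = 2.476×10^-5 A.
∮B·dl = μ₀ I_d,enc with I_d,enc = I_d r²/R² = 9.620×10^-6 A; so B = μ₀ I_d,enc/(2πr) = 2.57×10^-11 T.

2.57×10^-11 T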